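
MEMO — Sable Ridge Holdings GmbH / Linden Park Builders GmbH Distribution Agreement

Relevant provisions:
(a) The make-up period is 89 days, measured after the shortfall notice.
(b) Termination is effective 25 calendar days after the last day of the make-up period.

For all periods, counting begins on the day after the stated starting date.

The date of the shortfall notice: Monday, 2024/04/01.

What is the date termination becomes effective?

The last day of the make-up period: 2024/04/01 + 89 days = 2024/06/29.
The date termination becomes effective: 25 calendar days after 2024/06/29 is 2024/07/24.

2024/07/24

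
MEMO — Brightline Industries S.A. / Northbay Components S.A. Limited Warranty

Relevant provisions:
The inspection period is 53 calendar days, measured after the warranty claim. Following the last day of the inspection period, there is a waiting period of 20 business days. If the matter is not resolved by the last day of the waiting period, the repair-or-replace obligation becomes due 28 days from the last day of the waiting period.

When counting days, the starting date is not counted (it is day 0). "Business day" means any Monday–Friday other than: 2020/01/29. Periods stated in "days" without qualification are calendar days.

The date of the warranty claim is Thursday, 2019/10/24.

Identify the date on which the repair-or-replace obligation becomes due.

2020/02/10

Adding 53 calendar days to 2019/10/24 gives 2019/12/16, which is the last day of the inspection period.
The last day of the waiting period: 20 business days after Monday, 2019/12/16, skipping weekends — Dec 17, Dec 18, Dec 19, Dec 20, …, Jan 9, Jan 10, Jan 13 — lands on Monday, 2020/01/13.
The date on which the repair-or-replace obligation becomes due: 28 calendar days after 2020/01/13 is 2020/02/10.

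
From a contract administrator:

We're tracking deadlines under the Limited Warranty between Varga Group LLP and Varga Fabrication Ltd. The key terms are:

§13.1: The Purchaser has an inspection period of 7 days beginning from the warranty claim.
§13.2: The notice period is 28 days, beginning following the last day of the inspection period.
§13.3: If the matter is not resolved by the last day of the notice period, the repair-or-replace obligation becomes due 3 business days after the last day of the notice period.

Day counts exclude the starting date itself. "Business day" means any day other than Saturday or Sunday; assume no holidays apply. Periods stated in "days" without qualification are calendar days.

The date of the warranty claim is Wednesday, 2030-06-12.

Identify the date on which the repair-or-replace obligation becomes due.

2030-07-22

The last day of the inspection period: 7 calendar days after 2030-06-12 is 2030-06-19.
The last day of the notice period: 28 calendar days after 2030-06-19 is 2030-07-17.
The date on which the repair-or-replace obligation becomes due: counting 3 business days from Wednesday, 2030-07-17 (Jul 18, Jul 19, Jul 22, skipping weekends) reaches Monday, 2030-07-22.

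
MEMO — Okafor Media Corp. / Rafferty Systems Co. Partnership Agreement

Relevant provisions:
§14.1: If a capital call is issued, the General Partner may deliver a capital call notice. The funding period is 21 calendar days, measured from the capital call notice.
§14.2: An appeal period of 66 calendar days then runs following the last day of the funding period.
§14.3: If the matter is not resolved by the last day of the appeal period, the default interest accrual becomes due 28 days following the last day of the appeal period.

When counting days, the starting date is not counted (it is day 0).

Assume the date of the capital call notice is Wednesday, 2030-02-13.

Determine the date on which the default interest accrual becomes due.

Adding 21 calendar days to 2030-02-13 gives 2030-03-06, which is the last day of the funding period.
The last day of the appeal period: 66 calendar days after 2030-03-06 is 2030-05-11.
The date on which the default interest accrual becomes due: 2030-05-11 + 28 days = 2030-06-08.

2030-06-08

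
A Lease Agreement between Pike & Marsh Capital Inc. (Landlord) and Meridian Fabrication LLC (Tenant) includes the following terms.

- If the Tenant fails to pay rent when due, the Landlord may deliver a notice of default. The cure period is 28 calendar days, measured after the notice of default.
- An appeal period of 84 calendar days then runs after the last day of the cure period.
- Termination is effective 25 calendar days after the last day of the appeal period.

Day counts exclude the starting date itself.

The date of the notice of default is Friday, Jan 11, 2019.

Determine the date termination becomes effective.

The last day of the cure period: 28 calendar days after Jan 11, 2019 is Feb 8, 2019.
Adding 84 calendar days to Feb 8, 2019 gives May 3, 2019, which is the last day of the appeal period.
The date termination becomes effective: 25 calendar days after May 3, 2019 is May 28, 2019.

May 28, 2019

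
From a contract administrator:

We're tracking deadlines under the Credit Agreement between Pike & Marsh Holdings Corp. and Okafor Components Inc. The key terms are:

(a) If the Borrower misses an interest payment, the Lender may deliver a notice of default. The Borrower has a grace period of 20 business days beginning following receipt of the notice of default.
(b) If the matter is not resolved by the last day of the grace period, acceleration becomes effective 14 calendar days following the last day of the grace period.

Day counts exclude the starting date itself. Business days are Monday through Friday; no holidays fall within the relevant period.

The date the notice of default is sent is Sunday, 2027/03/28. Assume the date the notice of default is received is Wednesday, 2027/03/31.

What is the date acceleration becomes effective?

2027/05/12

The last day of the grace period: counting 20 business days from Wednesday, 2027/03/31 (Apr 1, Apr 2, Apr 5, Apr 6, …, Apr 26, Apr 27, Apr 28, skipping weekends) reaches Wednesday, 2027/04/28.
Adding 14 calendar days to 2027/04/28 gives 2027/05/12, which is the date acceleration becomes effective.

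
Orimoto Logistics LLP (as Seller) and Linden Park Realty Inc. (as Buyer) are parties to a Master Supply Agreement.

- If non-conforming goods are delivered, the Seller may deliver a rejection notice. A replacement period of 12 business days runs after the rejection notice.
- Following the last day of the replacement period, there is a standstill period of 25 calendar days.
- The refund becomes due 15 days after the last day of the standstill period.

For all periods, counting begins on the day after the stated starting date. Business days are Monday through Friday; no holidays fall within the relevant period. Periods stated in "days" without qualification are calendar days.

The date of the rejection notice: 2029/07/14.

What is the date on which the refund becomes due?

2029/09/09

The last day of the replacement period: 12 business days after Saturday, 2029/07/14, skipping weekends — Jul 16, Jul 17, Jul 18, Jul 19, …, Jul 27, Jul 30, Jul 31 — lands on Tuesday, 2029/07/31.
Adding 25 calendar days to 2029/07/31 gives 2029/08/25, which is the last day of the standstill period.
Adding 15 calendar days to 2029/08/25 gives 2029/09/09, which is the date on which the refund becomes due.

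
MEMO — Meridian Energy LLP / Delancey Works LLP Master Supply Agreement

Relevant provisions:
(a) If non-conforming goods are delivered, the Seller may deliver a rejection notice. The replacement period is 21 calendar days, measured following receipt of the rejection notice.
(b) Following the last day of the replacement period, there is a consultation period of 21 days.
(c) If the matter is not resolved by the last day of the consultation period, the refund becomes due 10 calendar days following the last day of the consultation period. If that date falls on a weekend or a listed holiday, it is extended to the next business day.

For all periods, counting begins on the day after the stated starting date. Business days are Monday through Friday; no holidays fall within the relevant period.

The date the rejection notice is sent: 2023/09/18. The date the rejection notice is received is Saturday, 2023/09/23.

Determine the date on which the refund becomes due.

The last day of the replacement period: 2023/09/23 + 21 days = 2023/10/14.
Adding 21 calendar days to 2023/10/14 gives 2023/11/04, which is the last day of the consultation period.
The date on which the refund becomes due: 2023/11/04 + 10 days = 2023/11/14. 2023/11/14 is a Tuesday, so no roll-forward applies.

2023/11/14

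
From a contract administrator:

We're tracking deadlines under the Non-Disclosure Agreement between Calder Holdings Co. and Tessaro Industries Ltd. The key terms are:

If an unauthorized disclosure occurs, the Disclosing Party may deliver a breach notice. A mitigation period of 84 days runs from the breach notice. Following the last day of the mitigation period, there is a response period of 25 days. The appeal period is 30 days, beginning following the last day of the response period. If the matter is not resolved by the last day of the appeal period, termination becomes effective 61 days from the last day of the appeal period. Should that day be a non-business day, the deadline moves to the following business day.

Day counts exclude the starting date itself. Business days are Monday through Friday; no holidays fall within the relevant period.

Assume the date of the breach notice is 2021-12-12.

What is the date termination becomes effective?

The last day of the mitigation period: 2021-12-12 + 84 days = 2022-03-06.
The last day of the response period: 25 calendar days after 2022-03-06 is 2022-03-31.
The last day of the appeal period: 30 calendar days after 2022-03-31 is 2022-04-30.
The date termination becomes effective: 2022-04-30 + 61 days = 2022-06-30. 2022-06-30 is a Thursday, so no roll-forward applies.

2022-06-30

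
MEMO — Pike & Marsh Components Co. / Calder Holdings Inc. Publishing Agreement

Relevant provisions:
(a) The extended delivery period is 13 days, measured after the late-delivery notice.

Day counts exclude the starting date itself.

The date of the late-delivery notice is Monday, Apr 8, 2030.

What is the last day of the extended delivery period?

Apr 21, 2030

The last day of the extended delivery period: 13 calendar days after Apr 8, 2030 is Apr 21, 2030.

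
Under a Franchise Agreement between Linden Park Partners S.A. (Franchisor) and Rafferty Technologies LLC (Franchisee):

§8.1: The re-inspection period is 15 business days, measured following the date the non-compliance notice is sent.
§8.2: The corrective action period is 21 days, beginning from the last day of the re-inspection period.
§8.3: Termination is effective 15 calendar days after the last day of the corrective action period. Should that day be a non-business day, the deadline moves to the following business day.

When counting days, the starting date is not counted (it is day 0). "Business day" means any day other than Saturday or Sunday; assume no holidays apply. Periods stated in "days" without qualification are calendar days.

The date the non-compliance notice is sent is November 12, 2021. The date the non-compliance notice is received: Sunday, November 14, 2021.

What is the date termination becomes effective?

January 10, 2022

From Friday, November 12, 2021, 15 business days (Nov 15, Nov 16, Nov 17, Nov 18, …, Dec 1, Dec 2, Dec 3, skipping weekends) brings us to Friday, December 3, 2021, which is the last day of the re-inspection period.
Adding 21 calendar days to December 3, 2021 gives December 24, 2021, which is the last day of the corrective action period.
Adding 15 calendar days to December 24, 2021 gives January 8, 2022, which is the date termination becomes effective. That falls on a Saturday, so it rolls to the next business day, Monday, January 10, 2022.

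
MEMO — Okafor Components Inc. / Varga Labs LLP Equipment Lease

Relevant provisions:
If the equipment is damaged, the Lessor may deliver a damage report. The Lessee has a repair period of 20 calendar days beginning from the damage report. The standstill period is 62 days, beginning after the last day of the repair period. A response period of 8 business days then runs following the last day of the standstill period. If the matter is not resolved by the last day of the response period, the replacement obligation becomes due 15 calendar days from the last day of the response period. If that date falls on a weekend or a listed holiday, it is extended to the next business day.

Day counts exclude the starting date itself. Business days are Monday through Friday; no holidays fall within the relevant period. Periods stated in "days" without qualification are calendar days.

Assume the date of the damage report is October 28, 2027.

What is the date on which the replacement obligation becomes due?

February 14, 2028

Adding 20 calendar days to October 28, 2027 gives November 17, 2027, which is the last day of the repair period.
The last day of the standstill period: November 17, 2027 + 62 days = January 18, 2028.
The last day of the response period: counting 8 business days from Tuesday, January 18, 2028 (Jan 19, Jan 20, Jan 21, Jan 24, Jan 25, Jan 26, Jan 27, Jan 28, skipping weekends) reaches Friday, January 28, 2028.
Adding 15 calendar days to January 28, 2028 gives February 12, 2028, which is the date on which the replacement obligation becomes due. That falls on a Saturday, so it rolls to the next business day, Monday, February 14, 2028.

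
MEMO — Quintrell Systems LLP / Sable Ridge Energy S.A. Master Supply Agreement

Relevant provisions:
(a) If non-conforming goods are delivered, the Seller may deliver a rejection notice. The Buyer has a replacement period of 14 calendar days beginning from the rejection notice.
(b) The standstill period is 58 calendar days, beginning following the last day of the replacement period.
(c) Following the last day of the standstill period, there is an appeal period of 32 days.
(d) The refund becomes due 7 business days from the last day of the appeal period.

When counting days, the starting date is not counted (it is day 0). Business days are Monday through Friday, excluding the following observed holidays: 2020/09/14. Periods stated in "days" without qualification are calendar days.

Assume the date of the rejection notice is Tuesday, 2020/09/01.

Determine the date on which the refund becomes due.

Adding 14 calendar days to 2020/09/01 gives 2020/09/15, which is the last day of the replacement period.
The last day of the standstill period: 2020/09/15 + 58 days = 2020/11/12.
The last day of the appeal period: 32 calendar days after 2020/11/12 is 2020/12/14.
The date on which the refund becomes due: counting 7 business days from Monday, 2020/12/14 (Dec 15, Dec 16, Dec 17, Dec 18, Dec 21, Dec 22, Dec 23, skipping weekends) reaches Wednesday, 2020/12/23.

2020/12/23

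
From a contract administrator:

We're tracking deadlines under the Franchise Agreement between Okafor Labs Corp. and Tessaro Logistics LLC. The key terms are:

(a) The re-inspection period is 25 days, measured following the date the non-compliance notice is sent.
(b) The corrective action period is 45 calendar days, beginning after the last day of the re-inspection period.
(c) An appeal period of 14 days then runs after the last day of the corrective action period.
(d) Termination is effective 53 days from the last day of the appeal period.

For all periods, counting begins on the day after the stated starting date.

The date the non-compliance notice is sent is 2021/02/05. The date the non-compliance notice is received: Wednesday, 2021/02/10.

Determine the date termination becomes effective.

The last day of the re-inspection period: 25 calendar days after 2021/02/05 is 2021/03/02.
Adding 45 calendar days to 2021/03/02 gives 2021/04/16, which is the last day of the corrective action period.
The last day of the appeal period: 14 calendar days after 2021/04/16 is 2021/04/30.
Adding 53 calendar days to 2021/04/30 gives 2021/06/22, which is the date termination becomes effective.

2021/06/22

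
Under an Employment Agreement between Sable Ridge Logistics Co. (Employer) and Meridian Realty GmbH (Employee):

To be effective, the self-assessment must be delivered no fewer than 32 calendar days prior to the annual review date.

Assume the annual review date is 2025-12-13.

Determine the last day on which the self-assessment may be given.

Counting back 32 calendar days from 2025-12-13 gives 2025-11-11.

2025-11-11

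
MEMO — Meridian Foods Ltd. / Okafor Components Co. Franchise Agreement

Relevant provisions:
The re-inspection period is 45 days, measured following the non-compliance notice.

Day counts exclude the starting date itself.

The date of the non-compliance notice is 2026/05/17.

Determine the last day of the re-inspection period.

Adding 45 calendar days to 2026/05/17 gives 2026/07/01, which is the last day of the re-inspection period.

2026/07/01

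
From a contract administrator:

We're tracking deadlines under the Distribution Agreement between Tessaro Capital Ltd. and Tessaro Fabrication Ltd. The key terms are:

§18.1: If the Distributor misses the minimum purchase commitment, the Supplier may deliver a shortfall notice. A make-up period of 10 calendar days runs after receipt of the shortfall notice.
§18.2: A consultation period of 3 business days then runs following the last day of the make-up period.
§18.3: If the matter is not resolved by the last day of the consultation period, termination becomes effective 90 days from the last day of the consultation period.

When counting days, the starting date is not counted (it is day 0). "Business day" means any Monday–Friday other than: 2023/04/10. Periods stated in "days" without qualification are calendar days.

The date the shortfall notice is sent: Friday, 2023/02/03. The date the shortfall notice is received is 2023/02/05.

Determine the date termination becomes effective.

The last day of the make-up period: 2023/02/05 + 10 days = 2023/02/15.
From Wednesday, 2023/02/15, 3 business days (Feb 16, Feb 17, Feb 20, skipping weekends) brings us to Monday, 2023/02/20, which is the last day of the consultation period.
The date termination becomes effective: 90 calendar days after 2023/02/20 is 2023/05/21.

2023/05/21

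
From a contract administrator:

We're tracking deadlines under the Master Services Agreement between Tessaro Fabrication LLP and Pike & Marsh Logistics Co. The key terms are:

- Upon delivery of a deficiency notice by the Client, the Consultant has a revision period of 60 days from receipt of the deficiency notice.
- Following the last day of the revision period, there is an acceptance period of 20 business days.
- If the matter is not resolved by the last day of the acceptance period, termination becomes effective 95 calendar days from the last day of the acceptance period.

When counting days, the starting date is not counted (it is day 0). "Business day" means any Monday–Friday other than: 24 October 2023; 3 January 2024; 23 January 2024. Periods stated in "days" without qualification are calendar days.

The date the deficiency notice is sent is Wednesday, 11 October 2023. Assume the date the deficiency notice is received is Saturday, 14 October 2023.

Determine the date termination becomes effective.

15 April 2024

The last day of the revision period: 14 October 2023 + 60 days = 13 December 2023.
The last day of the acceptance period: counting 20 business days from Wednesday, 13 December 2023 (Dec 14, Dec 15, Dec 18, Dec 19, …, Jan 9, Jan 10, Jan 11, skipping weekends and the listed holiday on Jan 3) reaches Thursday, 11 January 2024.
The date termination becomes effective: 95 calendar days after 11 January 2024 is 15 April 2024.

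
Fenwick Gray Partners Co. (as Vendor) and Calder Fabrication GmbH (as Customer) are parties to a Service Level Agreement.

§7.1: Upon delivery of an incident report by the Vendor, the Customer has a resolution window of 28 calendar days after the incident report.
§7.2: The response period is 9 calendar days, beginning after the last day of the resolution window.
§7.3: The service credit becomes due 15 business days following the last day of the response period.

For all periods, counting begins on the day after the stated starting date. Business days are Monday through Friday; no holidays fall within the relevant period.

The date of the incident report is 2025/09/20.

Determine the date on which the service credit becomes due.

2025/11/17

The last day of the resolution window: 28 calendar days after 2025/09/20 is 2025/10/18.
The last day of the response period: 9 calendar days after 2025/10/18 is 2025/10/27.
The date on which the service credit becomes due: 15 business days after Monday, 2025/10/27, skipping weekends — Oct 28, Oct 29, Oct 30, Oct 31, …, Nov 13, Nov 14, Nov 17 — lands on Monday, 2025/11/17.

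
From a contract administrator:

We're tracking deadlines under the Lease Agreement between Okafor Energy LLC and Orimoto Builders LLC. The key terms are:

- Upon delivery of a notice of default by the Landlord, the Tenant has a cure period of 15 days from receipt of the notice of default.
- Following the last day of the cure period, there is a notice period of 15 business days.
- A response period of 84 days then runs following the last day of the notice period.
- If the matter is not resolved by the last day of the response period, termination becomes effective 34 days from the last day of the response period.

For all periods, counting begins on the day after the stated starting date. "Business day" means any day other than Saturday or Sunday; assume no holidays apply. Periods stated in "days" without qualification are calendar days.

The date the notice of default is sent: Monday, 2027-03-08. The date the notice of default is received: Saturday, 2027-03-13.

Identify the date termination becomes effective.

2027-08-12

The last day of the cure period: 2027-03-13 + 15 days = 2027-03-28.
The last day of the notice period: counting 15 business days from Sunday, 2027-03-28 (Mar 29, Mar 30, Mar 31, Apr 1, …, Apr 14, Apr 15, Apr 16, skipping weekends) reaches Friday, 2027-04-16.
The last day of the response period: 84 calendar days after 2027-04-16 is 2027-07-09.
The date termination becomes effective: 34 calendar days after 2027-07-09 is 2027-08-12.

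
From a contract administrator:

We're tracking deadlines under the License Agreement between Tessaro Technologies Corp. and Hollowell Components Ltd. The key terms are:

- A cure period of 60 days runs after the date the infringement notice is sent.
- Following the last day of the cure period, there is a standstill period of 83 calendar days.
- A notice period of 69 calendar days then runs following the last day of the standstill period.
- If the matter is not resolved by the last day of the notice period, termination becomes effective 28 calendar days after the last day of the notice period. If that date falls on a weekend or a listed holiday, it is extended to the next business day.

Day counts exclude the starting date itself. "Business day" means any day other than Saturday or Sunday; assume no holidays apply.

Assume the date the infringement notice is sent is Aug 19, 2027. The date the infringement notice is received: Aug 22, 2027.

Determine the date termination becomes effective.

Adding 60 calendar days to Aug 19, 2027 gives Oct 18, 2027, which is the last day of the cure period.
The last day of the standstill period: 83 calendar days after Oct 18, 2027 is Jan 9, 2028.
The last day of the notice period: Jan 9, 2028 + 69 days = Mar 18, 2028.
The date termination becomes effective: Mar 18, 2028 + 28 days = Apr 15, 2028. That falls on a Saturday, so it rolls to the next business day, Monday, Apr 17, 2028.

Apr 17, 2028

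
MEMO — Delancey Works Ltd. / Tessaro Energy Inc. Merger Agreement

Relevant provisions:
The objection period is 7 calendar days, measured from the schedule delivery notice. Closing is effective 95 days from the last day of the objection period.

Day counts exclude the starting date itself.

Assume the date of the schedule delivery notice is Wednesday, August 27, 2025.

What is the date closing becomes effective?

December 7, 2025

Adding 7 calendar days to August 27, 2025 gives September 3, 2025, which is the last day of the objection period.
The date closing becomes effective: 95 calendar days after September 3, 2025 is December 7, 2025.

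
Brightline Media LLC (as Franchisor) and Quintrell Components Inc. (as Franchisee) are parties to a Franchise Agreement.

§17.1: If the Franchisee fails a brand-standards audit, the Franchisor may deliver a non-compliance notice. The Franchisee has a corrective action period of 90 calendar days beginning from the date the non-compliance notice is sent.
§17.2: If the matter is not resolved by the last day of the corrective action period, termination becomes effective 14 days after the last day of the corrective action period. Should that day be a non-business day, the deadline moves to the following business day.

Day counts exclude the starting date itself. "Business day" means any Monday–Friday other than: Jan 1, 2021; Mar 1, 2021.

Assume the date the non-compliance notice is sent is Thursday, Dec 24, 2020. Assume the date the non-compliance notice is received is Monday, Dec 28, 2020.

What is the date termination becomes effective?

Apr 7, 2021

Adding 90 calendar days to Dec 24, 2020 gives Mar 24, 2021, which is the last day of the corrective action period.
Adding 14 calendar days to Mar 24, 2021 gives Apr 7, 2021, which is the date termination becomes effective. Apr 7, 2021 is a Wednesday and is not a listed holiday, so no roll-forward applies.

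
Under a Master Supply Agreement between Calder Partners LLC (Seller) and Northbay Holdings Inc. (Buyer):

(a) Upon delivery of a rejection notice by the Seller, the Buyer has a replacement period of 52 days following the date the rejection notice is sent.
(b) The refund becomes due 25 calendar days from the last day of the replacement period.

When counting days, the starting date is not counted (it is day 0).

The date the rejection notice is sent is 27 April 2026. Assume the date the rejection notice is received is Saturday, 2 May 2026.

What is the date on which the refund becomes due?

Adding 52 calendar days to 27 April 2026 gives 18 June 2026, which is the last day of the replacement period.
The date on which the refund becomes due: 25 calendar days after 18 June 2026 is 13 July 2026.

13 July 2026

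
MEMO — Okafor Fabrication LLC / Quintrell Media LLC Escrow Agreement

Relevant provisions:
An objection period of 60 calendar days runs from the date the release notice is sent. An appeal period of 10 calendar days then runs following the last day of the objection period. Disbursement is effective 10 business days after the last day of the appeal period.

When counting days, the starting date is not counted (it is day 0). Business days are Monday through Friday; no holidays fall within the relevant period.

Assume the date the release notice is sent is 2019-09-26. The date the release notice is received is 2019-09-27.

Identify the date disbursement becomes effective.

2019-12-19

The last day of the objection period: 60 calendar days after 2019-09-26 is 2019-11-25.
The last day of the appeal period: 10 calendar days after 2019-11-25 is 2019-12-05.
The date disbursement becomes effective: counting 10 business days from Thursday, 2019-12-05 (Dec 6, Dec 9, Dec 10, Dec 11, Dec 12, Dec 13, Dec 16, Dec 17, Dec 18, Dec 19, skipping weekends) reaches Thursday, 2019-12-19.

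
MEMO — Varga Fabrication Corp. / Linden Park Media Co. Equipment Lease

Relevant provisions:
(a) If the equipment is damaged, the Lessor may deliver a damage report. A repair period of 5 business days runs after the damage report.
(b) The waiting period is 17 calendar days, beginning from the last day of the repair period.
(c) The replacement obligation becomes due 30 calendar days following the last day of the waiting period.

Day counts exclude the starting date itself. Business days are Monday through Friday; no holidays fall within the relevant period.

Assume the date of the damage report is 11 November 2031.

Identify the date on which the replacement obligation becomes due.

The last day of the repair period: counting 5 business days from Tuesday, 11 November 2031 (Nov 12, Nov 13, Nov 14, Nov 17, Nov 18, skipping weekends) reaches Tuesday, 18 November 2031.
The last day of the waiting period: 17 calendar days after 18 November 2031 is 5 December 2031.
The date on which the replacement obligation becomes due: 5 December 2031 + 30 days = 4 January 2032.

4 January 2032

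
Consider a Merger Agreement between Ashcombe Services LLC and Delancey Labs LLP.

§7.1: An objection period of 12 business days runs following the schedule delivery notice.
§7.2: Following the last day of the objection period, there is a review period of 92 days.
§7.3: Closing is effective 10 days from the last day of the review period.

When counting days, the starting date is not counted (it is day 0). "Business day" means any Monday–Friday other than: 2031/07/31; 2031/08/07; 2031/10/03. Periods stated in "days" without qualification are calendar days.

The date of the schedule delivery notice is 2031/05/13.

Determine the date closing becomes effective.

2031/09/08

From Tuesday, 2031/05/13, 12 business days (May 14, May 15, May 16, May 19, …, May 27, May 28, May 29, skipping weekends) brings us to Thursday, 2031/05/29, which is the last day of the objection period.
The last day of the review period: 92 calendar days after 2031/05/29 is 2031/08/29.
Adding 10 calendar days to 2031/08/29 gives 2031/09/08, which is the date closing becomes effective.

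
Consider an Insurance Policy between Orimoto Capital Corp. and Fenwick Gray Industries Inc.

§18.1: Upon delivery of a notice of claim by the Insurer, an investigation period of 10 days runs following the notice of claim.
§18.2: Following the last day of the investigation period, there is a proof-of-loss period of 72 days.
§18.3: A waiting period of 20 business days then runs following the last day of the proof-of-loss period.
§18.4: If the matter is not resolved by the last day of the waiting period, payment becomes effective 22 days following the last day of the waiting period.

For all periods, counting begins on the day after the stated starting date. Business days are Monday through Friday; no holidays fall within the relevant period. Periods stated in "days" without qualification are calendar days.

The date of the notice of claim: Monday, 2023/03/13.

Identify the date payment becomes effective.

2023/07/22

Adding 10 calendar days to 2023/03/13 gives 2023/03/23, which is the last day of the investigation period.
Adding 72 calendar days to 2023/03/23 gives 2023/06/03, which is the last day of the proof-of-loss period.
The last day of the waiting period: 20 business days after Saturday, 2023/06/03, skipping weekends — Jun 5, Jun 6, Jun 7, Jun 8, …, Jun 28, Jun 29, Jun 30 — lands on Friday, 2023/06/30.
The date payment becomes effective: 22 calendar days after 2023/06/30 is 2023/07/22.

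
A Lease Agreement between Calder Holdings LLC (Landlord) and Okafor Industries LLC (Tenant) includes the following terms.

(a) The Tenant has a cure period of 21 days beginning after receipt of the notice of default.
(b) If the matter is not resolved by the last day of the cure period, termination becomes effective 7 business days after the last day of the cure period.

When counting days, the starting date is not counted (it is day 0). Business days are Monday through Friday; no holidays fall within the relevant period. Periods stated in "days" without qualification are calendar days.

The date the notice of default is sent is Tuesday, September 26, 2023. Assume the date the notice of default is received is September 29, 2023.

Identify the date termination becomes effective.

October 31, 2023

Adding 21 calendar days to September 29, 2023 gives October 20, 2023, which is the last day of the cure period.
From Friday, October 20, 2023, 7 business days (Oct 23, Oct 24, Oct 25, Oct 26, Oct 27, Oct 30, Oct 31, skipping weekends) brings us to Tuesday, October 31, 2023, which is the date termination becomes effective.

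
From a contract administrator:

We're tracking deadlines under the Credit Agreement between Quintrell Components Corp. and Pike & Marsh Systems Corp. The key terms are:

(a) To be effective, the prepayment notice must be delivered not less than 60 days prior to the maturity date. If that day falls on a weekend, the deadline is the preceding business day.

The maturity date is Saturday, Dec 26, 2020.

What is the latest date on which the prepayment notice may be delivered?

Dec 26, 2020 minus 60 days is Oct 27, 2020. That is a Tuesday, so no adjustment is needed.

Oct 27, 2020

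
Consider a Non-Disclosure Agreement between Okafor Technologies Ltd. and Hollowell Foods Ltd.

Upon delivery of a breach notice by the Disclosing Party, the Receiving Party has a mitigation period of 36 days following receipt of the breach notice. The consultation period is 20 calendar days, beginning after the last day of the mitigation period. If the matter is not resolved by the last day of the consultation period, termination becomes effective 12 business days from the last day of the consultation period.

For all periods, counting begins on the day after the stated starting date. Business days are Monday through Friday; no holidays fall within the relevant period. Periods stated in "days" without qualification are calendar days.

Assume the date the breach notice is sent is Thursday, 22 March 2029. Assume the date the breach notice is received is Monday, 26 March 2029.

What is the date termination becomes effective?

6 June 2029

The last day of the mitigation period: 26 March 2029 + 36 days = 1 May 2029.
The last day of the consultation period: 1 May 2029 + 20 days = 21 May 2029.
From Monday, 21 May 2029, 12 business days (May 22, May 23, May 24, May 25, …, Jun 4, Jun 5, Jun 6, skipping weekends) brings us to Wednesday, 6 June 2029, which is the date termination becomes effective.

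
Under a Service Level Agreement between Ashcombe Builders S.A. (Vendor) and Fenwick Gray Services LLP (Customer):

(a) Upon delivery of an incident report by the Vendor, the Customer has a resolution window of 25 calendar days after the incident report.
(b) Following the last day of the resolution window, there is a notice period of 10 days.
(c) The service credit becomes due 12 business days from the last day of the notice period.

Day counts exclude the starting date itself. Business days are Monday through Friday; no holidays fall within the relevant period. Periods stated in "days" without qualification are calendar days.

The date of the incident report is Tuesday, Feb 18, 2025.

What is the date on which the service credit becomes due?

Apr 10, 2025

The last day of the resolution window: Feb 18, 2025 + 25 days = Mar 15, 2025.
Adding 10 calendar days to Mar 15, 2025 gives Mar 25, 2025, which is the last day of the notice period.
From Tuesday, Mar 25, 2025, 12 business days (Mar 26, Mar 27, Mar 28, Mar 31, …, Apr 8, Apr 9, Apr 10, skipping weekends) brings us to Thursday, Apr 10, 2025, which is the date on which the service credit becomes due.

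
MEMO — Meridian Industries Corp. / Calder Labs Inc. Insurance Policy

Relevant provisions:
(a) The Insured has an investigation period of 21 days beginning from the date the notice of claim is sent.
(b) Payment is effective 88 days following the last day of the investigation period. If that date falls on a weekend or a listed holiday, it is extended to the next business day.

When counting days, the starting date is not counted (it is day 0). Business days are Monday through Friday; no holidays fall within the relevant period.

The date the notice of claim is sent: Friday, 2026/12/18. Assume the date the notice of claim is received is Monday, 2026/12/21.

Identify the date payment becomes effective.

2027/04/06

The last day of the investigation period: 21 calendar days after 2026/12/18 is 2027/01/08.
The date payment becomes effective: 2027/01/08 + 88 days = 2027/04/06. 2027/04/06 is a Tuesday, so no roll-forward applies.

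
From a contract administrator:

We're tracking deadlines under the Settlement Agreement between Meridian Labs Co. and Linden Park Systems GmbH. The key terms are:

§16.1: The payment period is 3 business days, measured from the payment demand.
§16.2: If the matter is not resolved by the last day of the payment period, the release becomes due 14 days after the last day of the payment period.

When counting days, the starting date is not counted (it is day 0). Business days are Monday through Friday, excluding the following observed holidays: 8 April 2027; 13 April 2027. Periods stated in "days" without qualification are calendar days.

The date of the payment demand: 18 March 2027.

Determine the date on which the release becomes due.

6 April 2027

The last day of the payment period: counting 3 business days from Thursday, 18 March 2027 (Mar 19, Mar 22, Mar 23, skipping weekends) reaches Tuesday, 23 March 2027.
The date on which the release becomes due: 14 calendar days after 23 March 2027 is 6 April 2027.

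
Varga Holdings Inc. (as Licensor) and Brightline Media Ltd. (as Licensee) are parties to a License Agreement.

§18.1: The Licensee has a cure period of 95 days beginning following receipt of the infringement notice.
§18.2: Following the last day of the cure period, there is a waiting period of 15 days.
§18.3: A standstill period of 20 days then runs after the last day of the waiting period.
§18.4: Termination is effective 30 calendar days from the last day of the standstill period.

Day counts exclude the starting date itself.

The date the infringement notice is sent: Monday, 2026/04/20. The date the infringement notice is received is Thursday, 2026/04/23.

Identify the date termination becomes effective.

2026/09/30

Adding 95 calendar days to 2026/04/23 gives 2026/07/27, which is the last day of the cure period.
The last day of the waiting period: 15 calendar days after 2026/07/27 is 2026/08/11.
The last day of the standstill period: 2026/08/11 + 20 days = 2026/08/31.
Adding 30 calendar days to 2026/08/31 gives 2026/09/30, which is the date termination becomes effective.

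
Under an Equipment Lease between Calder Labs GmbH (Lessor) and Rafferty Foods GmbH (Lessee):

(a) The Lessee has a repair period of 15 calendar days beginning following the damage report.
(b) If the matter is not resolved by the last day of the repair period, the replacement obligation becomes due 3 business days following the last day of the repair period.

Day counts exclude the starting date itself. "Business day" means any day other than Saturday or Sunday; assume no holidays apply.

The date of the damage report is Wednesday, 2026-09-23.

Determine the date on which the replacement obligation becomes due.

2026-10-13

The last day of the repair period: 2026-09-23 + 15 days = 2026-10-08.
The date on which the replacement obligation becomes due: counting 3 business days from Thursday, 2026-10-08 (Oct 9, Oct 12, Oct 13, skipping weekends) reaches Tuesday, 2026-10-13.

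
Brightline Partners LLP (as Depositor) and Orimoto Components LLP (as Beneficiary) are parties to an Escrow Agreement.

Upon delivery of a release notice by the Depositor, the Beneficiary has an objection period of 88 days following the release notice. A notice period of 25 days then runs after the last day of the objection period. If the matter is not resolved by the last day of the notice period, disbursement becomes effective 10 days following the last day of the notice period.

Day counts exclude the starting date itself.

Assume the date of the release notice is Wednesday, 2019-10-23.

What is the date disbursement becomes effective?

The last day of the objection period: 2019-10-23 + 88 days = 2020-01-19.
The last day of the notice period: 2020-01-19 + 25 days = 2020-02-13.
Adding 10 calendar days to 2020-02-13 gives 2020-02-23, which is the date disbursement becomes effective.

2020-02-23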